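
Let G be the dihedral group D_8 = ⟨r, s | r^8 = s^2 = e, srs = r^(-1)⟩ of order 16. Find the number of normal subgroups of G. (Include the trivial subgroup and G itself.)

7

G has 19 subgroups. Checking conjugation-invariance by order — order 1: 1/1 normal; order 2: 1/9 normal; order 4: 1/5 normal; order 8: 3/3 normal; order 16: 1/1 normal.
Total normal subgroups: 7.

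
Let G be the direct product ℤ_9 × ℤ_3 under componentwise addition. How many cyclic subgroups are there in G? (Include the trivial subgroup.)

A cyclic subgroup of order d is generated by each of its φ(d) elements of order d, so the cyclic subgroups of order d number (#elements of order d)/φ(d).
Cyclic subgroups by order — order 1: 1; order 3: 4; order 9: 3.
Total: 8.

8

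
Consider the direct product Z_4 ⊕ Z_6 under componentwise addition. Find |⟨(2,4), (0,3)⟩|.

|⟨(2,4)⟩| = 6 and |⟨(0,3)⟩| = 2, so |H| is a multiple of lcm(6, 2) = 6 and divides |G| = 24.
Closing under the operation: H = {(0,0), (0,1), (0,2), (0,3), (0,4), (0,5), (2,0), (2,1), (2,2), (2,3), (2,4), (2,5)}, so |H| = 12.

12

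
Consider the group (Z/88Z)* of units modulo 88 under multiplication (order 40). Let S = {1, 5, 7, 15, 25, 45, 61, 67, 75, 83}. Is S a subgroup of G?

No

5 ∈ S but its inverse 53 ∉ S, so S is not a subgroup.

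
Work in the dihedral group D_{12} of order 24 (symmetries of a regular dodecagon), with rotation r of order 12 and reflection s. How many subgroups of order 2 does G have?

13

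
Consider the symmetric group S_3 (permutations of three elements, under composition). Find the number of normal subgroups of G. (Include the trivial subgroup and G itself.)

3

G has 6 subgroups. Checking conjugation-invariance by order — order 1: 1/1 normal; order 2: 0/3 normal; order 3: 1/1 normal; order 6: 1/1 normal.
Total normal subgroups: 3.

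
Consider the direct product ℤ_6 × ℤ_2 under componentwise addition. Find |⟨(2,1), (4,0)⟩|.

|⟨(2,1)⟩| = 6 and |⟨(4,0)⟩| = 3, so |H| is a multiple of lcm(6, 3) = 6 and divides |G| = 12.
Closing under the operation: H = {(0,0), (0,1), (2,0), (2,1), (4,0), (4,1)}, so |H| = 6.

6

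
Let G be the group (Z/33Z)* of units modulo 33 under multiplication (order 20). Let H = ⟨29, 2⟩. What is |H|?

10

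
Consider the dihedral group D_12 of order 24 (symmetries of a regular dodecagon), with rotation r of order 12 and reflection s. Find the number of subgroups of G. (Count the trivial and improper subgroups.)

34

|G| = 24, so by Lagrange every subgroup order divides 24. Divisors: 1, 2, 3, 4, 6, 8, 12, 24.
Subgroups by order — order 1: 1; order 2: 13; order 3: 1; order 4: 7; order 6: 5; order 8: 3; order 12: 3; order 24: 1.
Total: 1 + 13 + 1 + 7 + 5 + 3 + 3 + 1 = 34.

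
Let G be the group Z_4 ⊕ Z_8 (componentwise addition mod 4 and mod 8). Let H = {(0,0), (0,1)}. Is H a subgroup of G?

No

(0,1) ∈ H but its inverse (0,7) ∉ H, so H is not a subgroup.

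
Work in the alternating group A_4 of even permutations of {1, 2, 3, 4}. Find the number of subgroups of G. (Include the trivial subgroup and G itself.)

|G| = 12, so by Lagrange every subgroup order divides 12. Divisors: 1, 2, 3, 4, 6, 12.
Subgroups by order — order 1: 1; order 2: 3; order 3: 4; order 4: 1; order 6: 0; order 12: 1.
Total: 1 + 3 + 4 + 1 + 0 + 1 = 10.

10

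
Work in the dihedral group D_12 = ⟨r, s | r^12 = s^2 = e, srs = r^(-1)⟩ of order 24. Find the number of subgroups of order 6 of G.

5

|G| = 24 and 6 | 24, so subgroups of order 6 are possible by Lagrange.
The subgroups of order 6 are: {e, r^2, r^4, r^6, r^8, r^10}; {e, r^4, r^8, r^2s, r^6s, r^10s}; {e, r^4, r^8, r^3s, r^7s, r^11s}; {e, r^4, r^8, s, r^4s, r^8s}; … (5 in all).
So G has 5 subgroups of order 6.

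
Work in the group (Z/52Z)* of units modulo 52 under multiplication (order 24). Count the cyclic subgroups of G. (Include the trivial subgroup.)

Group the elements of G by the cyclic subgroup they generate; each cyclic subgroup of order d accounts for φ(d) elements.
Cyclic subgroups by order — order 1: 1; order 2: 3; order 3: 1; order 4: 2; order 6: 3; order 12: 2.
Total: 12.

12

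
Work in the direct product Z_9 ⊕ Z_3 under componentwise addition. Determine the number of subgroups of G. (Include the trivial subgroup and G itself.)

10

|G| = 27, so by Lagrange every subgroup order divides 27. Divisors: 1, 3, 9, 27.
Subgroups by order — order 1: 1; order 3: 4; order 9: 4; order 27: 1.
Total: 1 + 4 + 4 + 1 = 10.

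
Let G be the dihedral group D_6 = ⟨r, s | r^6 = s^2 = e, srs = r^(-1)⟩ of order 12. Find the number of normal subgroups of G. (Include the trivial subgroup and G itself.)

7

G has 16 subgroups. Checking conjugation-invariance by order — order 1: 1/1 normal; order 2: 1/7 normal; order 3: 1/1 normal; order 4: 0/3 normal; order 6: 3/3 normal; order 12: 1/1 normal.
Total normal subgroups: 7.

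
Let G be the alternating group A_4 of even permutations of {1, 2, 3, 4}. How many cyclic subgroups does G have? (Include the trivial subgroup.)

A cyclic subgroup of order d is generated by each of its φ(d) elements of order d, so the cyclic subgroups of order d number (#elements of order d)/φ(d).
Cyclic subgroups by order — order 1: 1; order 2: 3; order 3: 4.
Total: 8.

8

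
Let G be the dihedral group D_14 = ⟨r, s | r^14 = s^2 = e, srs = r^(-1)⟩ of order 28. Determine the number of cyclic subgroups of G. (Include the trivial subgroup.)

Each element a generates a cyclic subgroup ⟨a⟩; distinct elements may generate the same one (a cyclic group of order d has φ(d) generators).
Cyclic subgroups by order — order 1: 1; order 2: 15; order 7: 1; order 14: 1.
Total: 18.

18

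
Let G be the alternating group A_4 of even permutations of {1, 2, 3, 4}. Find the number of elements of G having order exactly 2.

The elements of order 2 are: (1 2)(3 4), (1 3)(2 4), (1 4)(2 3).
That's 3.

3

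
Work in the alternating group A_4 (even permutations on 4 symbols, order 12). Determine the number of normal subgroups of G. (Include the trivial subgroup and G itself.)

G has 10 subgroups. Checking conjugation-invariance by order — order 1: 1/1 normal; order 2: 0/3 normal; order 3: 0/4 normal; order 4: 1/1 normal; order 12: 1/1 normal.
Total normal subgroups: 3.

3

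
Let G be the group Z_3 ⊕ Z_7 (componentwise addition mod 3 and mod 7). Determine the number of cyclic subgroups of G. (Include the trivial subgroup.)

Each element a generates a cyclic subgroup ⟨a⟩; distinct elements may generate the same one (a cyclic group of order d has φ(d) generators).
Cyclic subgroups by order — order 1: 1; order 3: 1; order 7: 1; order 21: 1.
Total: 4.

4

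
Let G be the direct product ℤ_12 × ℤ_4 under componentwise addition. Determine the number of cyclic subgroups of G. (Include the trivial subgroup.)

20

A cyclic subgroup of order d is generated by each of its φ(d) elements of order d, so the cyclic subgroups of order d number (#elements of order d)/φ(d).
Cyclic subgroups by order — order 1: 1; order 2: 3; order 3: 1; order 4: 6; order 6: 3; order 12: 6.
Total: 20.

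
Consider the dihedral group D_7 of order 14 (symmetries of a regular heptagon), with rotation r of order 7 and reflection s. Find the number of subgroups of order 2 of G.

7

|G| = 14 and 2 | 14, so subgroups of order 2 are possible by Lagrange.
The subgroups of order 2 are: {e, r^2s}; {e, r^3s}; {e, r^4s}; {e, r^5s}; … (7 in all).
So G has 7 subgroups of order 2.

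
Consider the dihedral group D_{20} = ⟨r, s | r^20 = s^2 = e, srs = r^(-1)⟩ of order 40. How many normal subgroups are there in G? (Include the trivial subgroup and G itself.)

9

G has 48 subgroups. Checking conjugation-invariance by order — order 1: 1/1 normal; order 2: 1/21 normal; order 4: 1/11 normal; order 5: 1/1 normal; order 8: 0/5 normal; order 10: 1/5 normal; order 20: 3/3 normal; order 40: 1/1 normal.
Total normal subgroups: 9.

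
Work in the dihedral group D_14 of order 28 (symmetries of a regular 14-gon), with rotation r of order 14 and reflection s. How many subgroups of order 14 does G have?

|G| = 28 and 14 | 28, so subgroups of order 14 are possible by Lagrange.
The subgroups of order 14 are: {e, r, r^2, r^3, r^4, r^5, r^6, r^7, r^8, r^9, r^10, r^11, r^12, r^13}; {e, r^2, r^4, r^6, r^8, r^10, r^12, s, r^2s, r^4s, r^6s, r^8s, r^10s, r^12s}; {e, r^2, r^4, r^6, r^8, r^10, r^12, rs, r^3s, r^5s, r^7s, r^9s, r^11s, r^13s}.
So G has 3 subgroups of order 14.

3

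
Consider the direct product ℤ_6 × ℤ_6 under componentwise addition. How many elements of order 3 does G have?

An element (a,b) has order lcm(ord(a), ord(b)); count pairs with lcm equal to 3.
Enumerating gives 8 such elements.

8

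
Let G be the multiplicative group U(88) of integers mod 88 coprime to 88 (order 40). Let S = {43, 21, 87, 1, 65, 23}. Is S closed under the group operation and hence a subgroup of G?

|S| = 6 does not divide |G| = 40, so by Lagrange S is not a subgroup.

No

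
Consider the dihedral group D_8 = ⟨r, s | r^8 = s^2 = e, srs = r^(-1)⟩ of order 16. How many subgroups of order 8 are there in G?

3

|G| = 16 and 8 | 16, so subgroups of order 8 are possible by Lagrange.
The subgroups of order 8 are: {e, r, r^2, r^3, r^4, r^5, r^6, r^7}; {e, r^2, r^4, r^6, s, r^2s, r^4s, r^6s}; {e, r^2, r^4, r^6, rs, r^3s, r^5s, r^7s}.
So G has 3 subgroups of order 8.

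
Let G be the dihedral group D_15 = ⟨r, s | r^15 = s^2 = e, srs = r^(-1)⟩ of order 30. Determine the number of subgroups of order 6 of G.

5

|G| = 30 and 6 | 30, so subgroups of order 6 are possible by Lagrange.
The subgroups of order 6 are: {e, r^5, r^10, s, r^5s, r^10s}; {e, r^5, r^10, rs, r^6s, r^11s}; {e, r^5, r^10, r^2s, r^7s, r^12s}; {e, r^5, r^10, r^3s, r^8s, r^13s}; … (5 in all).
So G has 5 subgroups of order 6.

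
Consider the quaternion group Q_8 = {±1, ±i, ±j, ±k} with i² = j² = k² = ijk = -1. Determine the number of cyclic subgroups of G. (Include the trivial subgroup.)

Group the elements of G by the cyclic subgroup they generate; each cyclic subgroup of order d accounts for φ(d) elements.
Cyclic subgroups by order — order 1: 1; order 2: 1; order 4: 3.
Total: 5.

5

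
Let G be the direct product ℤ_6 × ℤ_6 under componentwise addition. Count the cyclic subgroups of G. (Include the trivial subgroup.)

A cyclic subgroup of order d is generated by each of its φ(d) elements of order d, so the cyclic subgroups of order d number (#elements of order d)/φ(d).
Cyclic subgroups by order — order 1: 1; order 2: 3; order 3: 4; order 6: 12.
Total: 20.

20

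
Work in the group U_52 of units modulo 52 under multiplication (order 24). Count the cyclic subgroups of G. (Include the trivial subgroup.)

12

Each element a generates a cyclic subgroup ⟨a⟩; distinct elements may generate the same one (a cyclic group of order d has φ(d) generators).
Cyclic subgroups by order — order 1: 1; order 2: 3; order 3: 1; order 4: 2; order 6: 3; order 12: 2.
Total: 12.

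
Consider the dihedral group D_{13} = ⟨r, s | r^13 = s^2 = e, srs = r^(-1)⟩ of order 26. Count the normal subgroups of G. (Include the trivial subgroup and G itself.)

3

G has 16 subgroups. Checking conjugation-invariance by order — order 1: 1/1 normal; order 2: 0/13 normal; order 13: 1/1 normal; order 26: 1/1 normal.
Total normal subgroups: 3.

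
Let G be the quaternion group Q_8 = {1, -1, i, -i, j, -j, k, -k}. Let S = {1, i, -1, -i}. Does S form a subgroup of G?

|S| = 4 divides |G| = 8, consistent with Lagrange.
S contains the identity, every element's inverse is in S, and S is closed under ·: it is a subgroup.
In fact S = ⟨-i⟩.

Yes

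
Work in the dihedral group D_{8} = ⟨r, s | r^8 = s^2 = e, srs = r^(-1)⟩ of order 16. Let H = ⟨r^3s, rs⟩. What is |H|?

8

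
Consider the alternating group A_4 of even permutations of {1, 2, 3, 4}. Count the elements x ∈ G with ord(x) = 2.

The elements of order 2 are: (1 2)(3 4), (1 3)(2 4), (1 4)(2 3).
That's 3.

3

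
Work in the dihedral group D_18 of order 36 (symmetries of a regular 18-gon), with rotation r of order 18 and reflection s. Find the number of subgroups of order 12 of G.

|G| = 36 and 12 | 36, so subgroups of order 12 are possible by Lagrange.
The subgroups of order 12 are: {e, r^3, r^6, r^9, r^12, r^15, rs, r^4s, r^7s, r^10s, r^13s, r^16s}; {e, r^3, r^6, r^9, r^12, r^15, r^2s, r^5s, r^8s, r^11s, r^14s, r^17s}; {e, r^3, r^6, r^9, r^12, r^15, s, r^3s, r^6s, r^9s, r^12s, r^15s}.
So G has 3 subgroups of order 12.

3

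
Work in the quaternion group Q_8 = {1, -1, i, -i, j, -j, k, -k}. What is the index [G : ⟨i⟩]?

2

|⟨i⟩| = 4 and |G| = 8.
By Lagrange, [G : H] = |G|/|H| = 8/4 = 2.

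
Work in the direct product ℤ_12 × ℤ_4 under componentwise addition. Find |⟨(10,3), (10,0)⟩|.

|⟨(10,3)⟩| = 12 and |⟨(10,0)⟩| = 6, so |H| is a multiple of lcm(12, 6) = 12 and divides |G| = 48.
Closing under the operation: H = {(0,0), (0,1), (0,2), (0,3), (2,0), (2,1), (2,2), (2,3), (4,0), (4,1), (4,2), (4,3), (6,0), (6,1), (6,2), (6,3), (8,0), (8,1), (8,2), (8,3), (10,0), (10,1), (10,2), (10,3)}, so |H| = 24.

24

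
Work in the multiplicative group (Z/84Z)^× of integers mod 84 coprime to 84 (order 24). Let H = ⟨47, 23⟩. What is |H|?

12

|⟨47⟩| = 6 and |⟨23⟩| = 6, so |H| is a multiple of lcm(6, 6) = 6 and divides |G| = 24.
Closing under the operation: H = {1, 11, 13, 23, 25, 37, 47, 59, 61, 71, 73, 83}, so |H| = 12.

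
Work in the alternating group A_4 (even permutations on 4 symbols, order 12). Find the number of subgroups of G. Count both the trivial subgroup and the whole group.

|G| = 12, so by Lagrange every subgroup order divides 12. Divisors: 1, 2, 3, 4, 6, 12.
Subgroups by order — order 1: 1; order 2: 3; order 3: 4; order 4: 1; order 6: 0; order 12: 1.
Total: 1 + 3 + 4 + 1 + 0 + 1 = 10.

10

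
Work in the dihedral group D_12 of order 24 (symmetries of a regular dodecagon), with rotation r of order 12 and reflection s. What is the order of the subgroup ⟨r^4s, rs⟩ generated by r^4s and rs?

|⟨r^4s⟩| = 2 and |⟨rs⟩| = 2, so |H| is a multiple of lcm(2, 2) = 2 and divides |G| = 24.
Closing under the operation: H = {e, r^3, r^6, r^9, rs, r^4s, r^7s, r^10s}, so |H| = 8.

8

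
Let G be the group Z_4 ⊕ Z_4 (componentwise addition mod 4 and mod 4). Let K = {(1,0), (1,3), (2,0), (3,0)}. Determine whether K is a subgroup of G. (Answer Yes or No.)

No

The identity (0,0) ∉ K, so K is not a subgroup.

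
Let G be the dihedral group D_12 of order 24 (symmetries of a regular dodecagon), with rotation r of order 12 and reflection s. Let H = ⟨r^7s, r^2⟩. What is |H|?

|⟨r^7s⟩| = 2 and |⟨r^2⟩| = 6, so |H| is a multiple of lcm(2, 6) = 6 and divides |G| = 24.
Closing under the operation: H = {e, r^2, r^4, r^6, r^8, r^10, rs, r^3s, r^5s, r^7s, r^9s, r^11s}, so |H| = 12.

12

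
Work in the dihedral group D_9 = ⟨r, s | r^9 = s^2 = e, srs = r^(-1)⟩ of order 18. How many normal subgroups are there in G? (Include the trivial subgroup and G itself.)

G has 16 subgroups. Checking conjugation-invariance by order — order 1: 1/1 normal; order 2: 0/9 normal; order 3: 1/1 normal; order 6: 0/3 normal; order 9: 1/1 normal; order 18: 1/1 normal.
Total normal subgroups: 4.

4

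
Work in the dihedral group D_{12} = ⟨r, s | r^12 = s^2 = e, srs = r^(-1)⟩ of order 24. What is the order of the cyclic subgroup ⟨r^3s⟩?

2

Computing powers of r^3s: the smallest k with (r^3s)^k = e is k = 2.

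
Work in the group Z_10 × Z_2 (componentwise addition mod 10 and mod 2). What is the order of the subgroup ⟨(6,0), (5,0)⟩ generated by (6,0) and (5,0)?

|⟨(6,0)⟩| = 5 and |⟨(5,0)⟩| = 2, so |H| is a multiple of lcm(5, 2) = 10 and divides |G| = 20.
Closing under the operation: H = {(0,0), (1,0), (2,0), (3,0), (4,0), (5,0), (6,0), (7,0), (8,0), (9,0)}, so |H| = 10.

10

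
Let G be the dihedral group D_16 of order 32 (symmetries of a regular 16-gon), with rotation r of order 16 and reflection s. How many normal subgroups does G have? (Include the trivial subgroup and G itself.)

8

G has 36 subgroups. Checking conjugation-invariance by order — order 1: 1/1 normal; order 2: 1/17 normal; order 4: 1/9 normal; order 8: 1/5 normal; order 16: 3/3 normal; order 32: 1/1 normal.
Total normal subgroups: 8.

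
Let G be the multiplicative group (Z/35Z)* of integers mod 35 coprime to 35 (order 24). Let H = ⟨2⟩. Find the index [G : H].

2

|⟨2⟩| = 12 and |G| = 24.
By Lagrange, [G : H] = |G|/|H| = 24/12 = 2.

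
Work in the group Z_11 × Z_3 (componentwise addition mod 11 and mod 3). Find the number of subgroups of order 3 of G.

1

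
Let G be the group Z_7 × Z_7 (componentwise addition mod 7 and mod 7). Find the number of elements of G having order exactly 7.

48

An element (a,b) has order lcm(ord(a), ord(b)); count pairs with lcm equal to 7.
Enumerating gives 48 such elements.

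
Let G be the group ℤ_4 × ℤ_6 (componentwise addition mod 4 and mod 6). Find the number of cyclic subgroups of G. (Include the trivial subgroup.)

Group the elements of G by the cyclic subgroup they generate; each cyclic subgroup of order d accounts for φ(d) elements.
Cyclic subgroups by order — order 1: 1; order 2: 3; order 3: 1; order 4: 2; order 6: 3; order 12: 2.
Total: 12.

12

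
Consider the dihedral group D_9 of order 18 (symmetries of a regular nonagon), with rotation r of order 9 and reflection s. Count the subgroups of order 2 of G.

9

|G| = 18 and 2 | 18, so subgroups of order 2 are possible by Lagrange.
The subgroups of order 2 are: {e, r^2s}; {e, r^3s}; {e, r^4s}; {e, r^5s}; … (9 in all).
So G has 9 subgroups of order 2.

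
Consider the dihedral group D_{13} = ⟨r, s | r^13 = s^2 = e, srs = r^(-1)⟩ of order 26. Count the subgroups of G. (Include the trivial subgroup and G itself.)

|G| = 26, so by Lagrange every subgroup order divides 26. Divisors: 1, 2, 13, 26.
Subgroups by order — order 1: 1; order 2: 13; order 13: 1; order 26: 1.
Total: 1 + 13 + 1 + 1 = 16.

16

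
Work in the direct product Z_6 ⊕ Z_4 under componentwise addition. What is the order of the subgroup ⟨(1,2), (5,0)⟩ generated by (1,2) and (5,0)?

12

|⟨(1,2)⟩| = 6 and |⟨(5,0)⟩| = 6, so |H| is a multiple of lcm(6, 6) = 6 and divides |G| = 24.
Closing under the operation: H = {(0,0), (0,2), (1,0), (1,2), (2,0), (2,2), (3,0), (3,2), (4,0), (4,2), (5,0), (5,2)}, so |H| = 12.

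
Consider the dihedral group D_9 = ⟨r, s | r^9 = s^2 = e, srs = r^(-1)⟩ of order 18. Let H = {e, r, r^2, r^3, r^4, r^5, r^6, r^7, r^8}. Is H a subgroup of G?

Yes

|H| = 9 divides |G| = 18, consistent with Lagrange.
H contains the identity, every element's inverse is in H, and H is closed under ·: it is a subgroup.
In fact H = ⟨r^4⟩.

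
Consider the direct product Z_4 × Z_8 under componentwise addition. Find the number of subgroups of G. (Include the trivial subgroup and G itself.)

|G| = 32, so by Lagrange every subgroup order divides 32. Divisors: 1, 2, 4, 8, 16, 32.
Subgroups by order — order 1: 1; order 2: 3; order 4: 7; order 8: 7; order 16: 3; order 32: 1.
Total: 1 + 3 + 7 + 7 + 3 + 1 = 22.

22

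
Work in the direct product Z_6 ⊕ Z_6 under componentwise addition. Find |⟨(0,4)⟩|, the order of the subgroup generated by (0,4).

The order of (0,4) in Z_6 × Z_6 is lcm(ord(0) in Z_6, ord(4) in Z_6).
ord(0) = 1 and ord(4) = 3, so |⟨(0,4)⟩| = lcm(1, 3) = 3.

3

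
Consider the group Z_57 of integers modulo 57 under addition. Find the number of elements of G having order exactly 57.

In a cyclic group of order 57, the number of elements of order d (for d | 57) is φ(d).
φ(57) = 36.

36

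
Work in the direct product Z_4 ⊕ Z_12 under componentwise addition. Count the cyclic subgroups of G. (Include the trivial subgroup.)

A cyclic subgroup of order d is generated by each of its φ(d) elements of order d, so the cyclic subgroups of order d number (#elements of order d)/φ(d).
Cyclic subgroups by order — order 1: 1; order 2: 3; order 3: 1; order 4: 6; order 6: 3; order 12: 6.
Total: 20.

20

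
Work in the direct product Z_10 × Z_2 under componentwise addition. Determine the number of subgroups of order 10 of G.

3

|G| = 20 and 10 | 20, so subgroups of order 10 are possible by Lagrange.
The subgroups of order 10 are: {(0,0), (0,1), (2,0), (2,1), (4,0), (4,1), (6,0), (6,1), (8,0), (8,1)}; {(0,0), (1,0), (2,0), (3,0), (4,0), (5,0), (6,0), (7,0), (8,0), (9,0)}; {(0,0), (1,1), (2,0), (3,1), (4,0), (5,1), (6,0), (7,1), (8,0), (9,1)}.
So G has 3 subgroups of order 10.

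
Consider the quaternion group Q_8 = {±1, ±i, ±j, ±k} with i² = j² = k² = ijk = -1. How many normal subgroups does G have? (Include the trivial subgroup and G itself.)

6

G has 6 subgroups. Checking conjugation-invariance by order — order 1: 1/1 normal; order 2: 1/1 normal; order 4: 3/3 normal; order 8: 1/1 normal.
Total normal subgroups: 6.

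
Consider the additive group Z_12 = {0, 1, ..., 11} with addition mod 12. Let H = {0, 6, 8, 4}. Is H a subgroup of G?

Closure fails: 4 + 6 = 10 ∉ H. So H is not a subgroup.

No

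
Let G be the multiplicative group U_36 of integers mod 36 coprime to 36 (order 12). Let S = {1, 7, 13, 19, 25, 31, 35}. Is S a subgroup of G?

No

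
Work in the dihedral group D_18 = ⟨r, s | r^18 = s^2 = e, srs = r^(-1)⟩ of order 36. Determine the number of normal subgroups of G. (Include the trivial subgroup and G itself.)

G has 45 subgroups. Checking conjugation-invariance by order — order 1: 1/1 normal; order 2: 1/19 normal; order 3: 1/1 normal; order 4: 0/9 normal; order 6: 1/7 normal; order 9: 1/1 normal; order 12: 0/3 normal; order 18: 3/3 normal; order 36: 1/1 normal.
Total normal subgroups: 9.

9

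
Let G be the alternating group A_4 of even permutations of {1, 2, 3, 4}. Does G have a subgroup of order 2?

2 | 12. A subgroup of order 2 is {e, (1 2)(3 4)}.

Yes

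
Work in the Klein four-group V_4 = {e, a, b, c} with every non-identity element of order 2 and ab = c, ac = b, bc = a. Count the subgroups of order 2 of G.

3

|G| = 4 and 2 | 4, so subgroups of order 2 are possible by Lagrange.
The subgroups of order 2 are: {e, a}; {e, b}; {e, c}.
So G has 3 subgroups of order 2.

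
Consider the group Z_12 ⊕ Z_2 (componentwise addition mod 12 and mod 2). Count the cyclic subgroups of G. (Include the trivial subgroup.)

Group the elements of G by the cyclic subgroup they generate; each cyclic subgroup of order d accounts for φ(d) elements.
Cyclic subgroups by order — order 1: 1; order 2: 3; order 3: 1; order 4: 2; order 6: 3; order 12: 2.
Total: 12.

12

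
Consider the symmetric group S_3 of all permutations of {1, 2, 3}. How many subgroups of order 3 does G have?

1

|G| = 6 and 3 | 6, so subgroups of order 3 are possible by Lagrange.
The subgroups of order 3 are: {e, (1 2 3), (1 3 2)}.
So G has 1 subgroup of order 3.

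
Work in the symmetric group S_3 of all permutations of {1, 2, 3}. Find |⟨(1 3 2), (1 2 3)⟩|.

|⟨(1 3 2)⟩| = 3 and |⟨(1 2 3)⟩| = 3, so |H| is a multiple of lcm(3, 3) = 3 and divides |G| = 6.
Closing under the operation: H = {e, (1 2 3), (1 3 2)}, so |H| = 3.

3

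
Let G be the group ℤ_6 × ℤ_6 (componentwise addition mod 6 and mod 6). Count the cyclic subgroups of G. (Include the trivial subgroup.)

Group the elements of G by the cyclic subgroup they generate; each cyclic subgroup of order d accounts for φ(d) elements.
Cyclic subgroups by order — order 1: 1; order 2: 3; order 3: 4; order 6: 12.
Total: 20.

20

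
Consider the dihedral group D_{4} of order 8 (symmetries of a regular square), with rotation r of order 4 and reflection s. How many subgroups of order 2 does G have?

5

|G| = 8 and 2 | 8, so subgroups of order 2 are possible by Lagrange.
The subgroups of order 2 are: {e, r^2}; {e, r^2s}; {e, r^3s}; {e, rs}; … (5 in all).
So G has 5 subgroups of order 2.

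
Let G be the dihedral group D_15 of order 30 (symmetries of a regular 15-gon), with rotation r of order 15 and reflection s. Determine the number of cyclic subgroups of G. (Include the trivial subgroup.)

19

Group the elements of G by the cyclic subgroup they generate; each cyclic subgroup of order d accounts for φ(d) elements.
Cyclic subgroups by order — order 1: 1; order 2: 15; order 3: 1; order 5: 1; order 15: 1.
Total: 19.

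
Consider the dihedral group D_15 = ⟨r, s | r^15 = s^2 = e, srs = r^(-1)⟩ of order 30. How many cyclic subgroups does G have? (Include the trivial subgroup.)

19

Group the elements of G by the cyclic subgroup they generate; each cyclic subgroup of order d accounts for φ(d) elements.
Cyclic subgroups by order — order 1: 1; order 2: 15; order 3: 1; order 5: 1; order 15: 1.
Total: 19.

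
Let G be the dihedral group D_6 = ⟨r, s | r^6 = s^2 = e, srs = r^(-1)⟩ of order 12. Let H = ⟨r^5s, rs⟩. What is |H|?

|⟨r^5s⟩| = 2 and |⟨rs⟩| = 2, so |H| is a multiple of lcm(2, 2) = 2 and divides |G| = 12.
Closing under the operation: H = {e, r^2, r^4, rs, r^3s, r^5s}, so |H| = 6.

6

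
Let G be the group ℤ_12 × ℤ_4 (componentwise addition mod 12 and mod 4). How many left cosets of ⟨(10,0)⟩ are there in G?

8

|⟨(10,0)⟩| = 6 and |G| = 48.
By Lagrange, [G : H] = |G|/|H| = 48/6 = 8.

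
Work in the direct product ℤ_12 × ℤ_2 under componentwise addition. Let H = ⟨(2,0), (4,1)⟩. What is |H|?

12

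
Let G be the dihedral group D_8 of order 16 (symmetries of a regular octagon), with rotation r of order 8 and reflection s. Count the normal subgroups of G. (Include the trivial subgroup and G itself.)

G has 19 subgroups. Checking conjugation-invariance by order — order 1: 1/1 normal; order 2: 1/9 normal; order 4: 1/5 normal; order 8: 3/3 normal; order 16: 1/1 normal.
Total normal subgroups: 7.

7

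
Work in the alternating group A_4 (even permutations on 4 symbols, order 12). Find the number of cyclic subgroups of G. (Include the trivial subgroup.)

8

Each element a generates a cyclic subgroup ⟨a⟩; distinct elements may generate the same one (a cyclic group of order d has φ(d) generators).
Cyclic subgroups by order — order 1: 1; order 2: 3; order 3: 4.
Total: 8.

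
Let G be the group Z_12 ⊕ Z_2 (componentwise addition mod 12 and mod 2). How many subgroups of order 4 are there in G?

|G| = 24 and 4 | 24, so subgroups of order 4 are possible by Lagrange.
The subgroups of order 4 are: {(0,0), (0,1), (6,0), (6,1)}; {(0,0), (3,0), (6,0), (9,0)}; {(0,0), (3,1), (6,0), (9,1)}.
So G has 3 subgroups of order 4.

3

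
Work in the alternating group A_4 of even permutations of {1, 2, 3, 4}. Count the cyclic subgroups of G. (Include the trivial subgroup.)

8

Group the elements of G by the cyclic subgroup they generate; each cyclic subgroup of order d accounts for φ(d) elements.
Cyclic subgroups by order — order 1: 1; order 2: 3; order 3: 4.
Total: 8.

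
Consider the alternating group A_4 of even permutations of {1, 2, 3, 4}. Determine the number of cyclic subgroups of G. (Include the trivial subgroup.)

8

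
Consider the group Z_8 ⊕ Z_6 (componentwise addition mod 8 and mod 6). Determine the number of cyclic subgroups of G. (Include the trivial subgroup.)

16

Group the elements of G by the cyclic subgroup they generate; each cyclic subgroup of order d accounts for φ(d) elements.
Cyclic subgroups by order — order 1: 1; order 2: 3; order 3: 1; order 4: 2; order 6: 3; order 8: 2; order 12: 2; order 24: 2.
Total: 16.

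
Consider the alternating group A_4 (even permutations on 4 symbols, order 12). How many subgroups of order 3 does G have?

4

|G| = 12 and 3 | 12, so subgroups of order 3 are possible by Lagrange.
The subgroups of order 3 are: {e, (1 2 3), (1 3 2)}; {e, (1 2 4), (1 4 2)}; {e, (1 3 4), (1 4 3)}; {e, (2 3 4), (2 4 3)}.
So G has 4 subgroups of order 3.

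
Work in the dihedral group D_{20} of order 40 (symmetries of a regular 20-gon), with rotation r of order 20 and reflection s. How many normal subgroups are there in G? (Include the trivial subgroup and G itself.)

G has 48 subgroups. Checking conjugation-invariance by order — order 1: 1/1 normal; order 2: 1/21 normal; order 4: 1/11 normal; order 5: 1/1 normal; order 8: 0/5 normal; order 10: 1/5 normal; order 20: 3/3 normal; order 40: 1/1 normal.
Total normal subgroups: 9.

9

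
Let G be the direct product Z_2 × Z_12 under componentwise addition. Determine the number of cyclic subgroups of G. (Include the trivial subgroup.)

A cyclic subgroup of order d is generated by each of its φ(d) elements of order d, so the cyclic subgroups of order d number (#elements of order d)/φ(d).
Cyclic subgroups by order — order 1: 1; order 2: 3; order 3: 1; order 4: 2; order 6: 3; order 12: 2.
Total: 12.

12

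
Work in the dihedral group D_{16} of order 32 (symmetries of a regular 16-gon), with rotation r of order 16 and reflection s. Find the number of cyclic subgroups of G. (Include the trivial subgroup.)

21

A cyclic subgroup of order d is generated by each of its φ(d) elements of order d, so the cyclic subgroups of order d number (#elements of order d)/φ(d).
Cyclic subgroups by order — order 1: 1; order 2: 17; order 4: 1; order 8: 1; order 16: 1.
Total: 21.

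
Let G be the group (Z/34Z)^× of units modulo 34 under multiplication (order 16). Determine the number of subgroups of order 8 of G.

1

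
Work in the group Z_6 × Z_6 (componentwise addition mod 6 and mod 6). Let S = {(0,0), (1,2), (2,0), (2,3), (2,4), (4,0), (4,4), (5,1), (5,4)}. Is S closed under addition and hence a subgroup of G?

No

(4,4) ∈ S but its inverse (2,2) ∉ S, so S is not a subgroup.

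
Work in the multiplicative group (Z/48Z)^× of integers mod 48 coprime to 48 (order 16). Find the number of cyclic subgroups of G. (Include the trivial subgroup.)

Each element a generates a cyclic subgroup ⟨a⟩; distinct elements may generate the same one (a cyclic group of order d has φ(d) generators).
Cyclic subgroups by order — order 1: 1; order 2: 7; order 4: 4.
Total: 12.

12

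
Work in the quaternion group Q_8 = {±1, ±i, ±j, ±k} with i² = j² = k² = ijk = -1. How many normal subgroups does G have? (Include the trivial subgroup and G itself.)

G has 6 subgroups. Checking conjugation-invariance by order — order 1: 1/1 normal; order 2: 1/1 normal; order 4: 3/3 normal; order 8: 1/1 normal.
Total normal subgroups: 6.

6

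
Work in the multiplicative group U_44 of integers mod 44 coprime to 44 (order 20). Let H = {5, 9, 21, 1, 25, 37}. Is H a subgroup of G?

|H| = 6 does not divide |G| = 20, so by Lagrange H is not a subgroup.

No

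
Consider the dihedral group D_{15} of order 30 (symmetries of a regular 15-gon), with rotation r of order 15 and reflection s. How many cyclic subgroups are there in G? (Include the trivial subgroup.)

Group the elements of G by the cyclic subgroup they generate; each cyclic subgroup of order d accounts for φ(d) elements.
Cyclic subgroups by order — order 1: 1; order 2: 15; order 3: 1; order 5: 1; order 15: 1.
Total: 19.

19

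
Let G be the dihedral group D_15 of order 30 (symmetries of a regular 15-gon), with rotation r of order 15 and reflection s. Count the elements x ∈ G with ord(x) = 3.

2

The elements of order 3 are: r^5, r^10.
That's 2.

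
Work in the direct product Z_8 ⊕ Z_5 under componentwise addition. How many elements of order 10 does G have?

An element (a,b) has order lcm(ord(a), ord(b)); count pairs with lcm equal to 10.
Enumerating gives 4 such elements.

4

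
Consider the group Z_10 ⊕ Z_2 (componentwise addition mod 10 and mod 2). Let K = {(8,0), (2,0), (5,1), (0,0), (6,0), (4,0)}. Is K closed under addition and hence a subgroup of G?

No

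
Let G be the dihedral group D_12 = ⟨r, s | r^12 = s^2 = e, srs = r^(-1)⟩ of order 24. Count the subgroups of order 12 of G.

3

|G| = 24 and 12 | 24, so subgroups of order 12 are possible by Lagrange.
The subgroups of order 12 are: {e, r, r^2, r^3, r^4, r^5, r^6, r^7, r^8, r^9, r^10, r^11}; {e, r^2, r^4, r^6, r^8, r^10, s, r^2s, r^4s, r^6s, r^8s, r^10s}; {e, r^2, r^4, r^6, r^8, r^10, rs, r^3s, r^5s, r^7s, r^9s, r^11s}.
So G has 3 subgroups of order 12.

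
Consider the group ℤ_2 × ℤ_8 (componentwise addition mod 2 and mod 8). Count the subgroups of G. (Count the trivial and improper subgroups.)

11

|G| = 16, so by Lagrange every subgroup order divides 16. Divisors: 1, 2, 4, 8, 16.
Subgroups by order — order 1: 1; order 2: 3; order 4: 3; order 8: 3; order 16: 1.
Total: 1 + 3 + 3 + 3 + 1 = 11.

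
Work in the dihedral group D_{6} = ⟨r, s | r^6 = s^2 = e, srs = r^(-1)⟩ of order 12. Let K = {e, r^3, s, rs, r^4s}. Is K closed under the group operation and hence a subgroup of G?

No

|K| = 5 does not divide |G| = 12, so by Lagrange K is not a subgroup.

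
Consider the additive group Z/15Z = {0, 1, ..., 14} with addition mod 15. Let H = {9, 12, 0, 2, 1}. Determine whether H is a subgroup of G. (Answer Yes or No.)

1 ∈ H but its inverse 14 ∉ H, so H is not a subgroup.

No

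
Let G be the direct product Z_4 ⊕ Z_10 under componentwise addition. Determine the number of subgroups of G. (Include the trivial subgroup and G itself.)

|G| = 40, so by Lagrange every subgroup order divides 40. Divisors: 1, 2, 4, 5, 8, 10, 20, 40.
Subgroups by order — order 1: 1; order 2: 3; order 4: 3; order 5: 1; order 8: 1; order 10: 3; order 20: 3; order 40: 1.
Total: 1 + 3 + 3 + 1 + 1 + 3 + 3 + 1 = 16.

16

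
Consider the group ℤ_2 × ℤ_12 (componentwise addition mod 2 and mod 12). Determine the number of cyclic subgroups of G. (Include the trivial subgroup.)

Each element a generates a cyclic subgroup ⟨a⟩; distinct elements may generate the same one (a cyclic group of order d has φ(d) generators).
Cyclic subgroups by order — order 1: 1; order 2: 3; order 3: 1; order 4: 2; order 6: 3; order 12: 2.
Total: 12.

12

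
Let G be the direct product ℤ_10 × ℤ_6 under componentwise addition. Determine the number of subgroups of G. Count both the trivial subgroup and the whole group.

20

|G| = 60, so by Lagrange every subgroup order divides 60. Divisors: 1, 2, 3, 4, 5, 6, 10, 12, 15, 20, 30, 60.
Subgroups by order — order 1: 1; order 2: 3; order 3: 1; order 4: 1; order 5: 1; order 6: 3; order 10: 3; order 12: 1; order 15: 1; order 20: 1; order 30: 3; order 60: 1.
Total: 1 + 3 + 1 + 1 + 1 + 3 + 3 + 1 + 1 + 1 + 3 + 1 = 20.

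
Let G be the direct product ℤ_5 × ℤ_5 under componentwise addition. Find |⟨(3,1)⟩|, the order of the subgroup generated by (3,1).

The order of (3,1) in Z_5 × Z_5 is lcm(ord(3) in Z_5, ord(1) in Z_5).
ord(3) = 5 and ord(1) = 5, so |⟨(3,1)⟩| = lcm(5, 5) = 5.

5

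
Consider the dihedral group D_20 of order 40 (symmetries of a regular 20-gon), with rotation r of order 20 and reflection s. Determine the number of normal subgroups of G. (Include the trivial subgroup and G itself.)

9

G has 48 subgroups. Checking conjugation-invariance by order — order 1: 1/1 normal; order 2: 1/21 normal; order 4: 1/11 normal; order 5: 1/1 normal; order 8: 0/5 normal; order 10: 1/5 normal; order 20: 3/3 normal; order 40: 1/1 normal.
Total normal subgroups: 9.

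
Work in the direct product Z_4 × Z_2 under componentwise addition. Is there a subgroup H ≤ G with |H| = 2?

Yes

2 | 8. A subgroup of order 2 is {(0,0), (0,1)}.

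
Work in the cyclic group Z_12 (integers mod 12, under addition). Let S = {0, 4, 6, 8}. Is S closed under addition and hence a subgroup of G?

Closure fails: 4 + 6 = 10 ∉ S. So S is not a subgroup.

No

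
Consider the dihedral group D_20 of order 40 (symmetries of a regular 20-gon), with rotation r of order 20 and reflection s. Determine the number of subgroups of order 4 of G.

|G| = 40 and 4 | 40, so subgroups of order 4 are possible by Lagrange.
The subgroups of order 4 are: {e, r^10, s, r^10s}; {e, r^10, rs, r^11s}; {e, r^10, r^2s, r^12s}; {e, r^10, r^3s, r^13s}; … (11 in all).
So G has 11 subgroups of order 4.

11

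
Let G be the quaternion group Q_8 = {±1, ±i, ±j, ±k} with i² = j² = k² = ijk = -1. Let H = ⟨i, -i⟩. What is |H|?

4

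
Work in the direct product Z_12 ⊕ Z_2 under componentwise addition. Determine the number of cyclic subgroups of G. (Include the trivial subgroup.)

12

Each element a generates a cyclic subgroup ⟨a⟩; distinct elements may generate the same one (a cyclic group of order d has φ(d) generators).
Cyclic subgroups by order — order 1: 1; order 2: 3; order 3: 1; order 4: 2; order 6: 3; order 12: 2.
Total: 12.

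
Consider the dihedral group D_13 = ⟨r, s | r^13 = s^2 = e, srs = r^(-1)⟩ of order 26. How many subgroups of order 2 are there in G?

13

|G| = 26 and 2 | 26, so subgroups of order 2 are possible by Lagrange.
The subgroups of order 2 are: {e, r^10s}; {e, r^11s}; {e, r^12s}; {e, r^2s}; … (13 in all).
So G has 13 subgroups of order 2.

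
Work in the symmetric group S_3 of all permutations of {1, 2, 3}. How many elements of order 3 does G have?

2

The elements of order 3 are: (1 2 3), (1 3 2).
That's 2.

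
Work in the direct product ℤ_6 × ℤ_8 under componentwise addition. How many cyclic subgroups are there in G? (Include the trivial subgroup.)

16

Each element a generates a cyclic subgroup ⟨a⟩; distinct elements may generate the same one (a cyclic group of order d has φ(d) generators).
Cyclic subgroups by order — order 1: 1; order 2: 3; order 3: 1; order 4: 2; order 6: 3; order 8: 2; order 12: 2; order 24: 2.
Total: 16.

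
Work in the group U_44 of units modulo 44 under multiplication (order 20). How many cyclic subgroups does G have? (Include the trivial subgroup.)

Each element a generates a cyclic subgroup ⟨a⟩; distinct elements may generate the same one (a cyclic group of order d has φ(d) generators).
Cyclic subgroups by order — order 1: 1; order 2: 3; order 5: 1; order 10: 3.
Total: 8.

8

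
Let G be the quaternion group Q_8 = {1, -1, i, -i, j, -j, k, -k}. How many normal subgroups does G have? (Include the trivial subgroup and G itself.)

6

G has 6 subgroups. Checking conjugation-invariance by order — order 1: 1/1 normal; order 2: 1/1 normal; order 4: 3/3 normal; order 8: 1/1 normal.
Total normal subgroups: 6.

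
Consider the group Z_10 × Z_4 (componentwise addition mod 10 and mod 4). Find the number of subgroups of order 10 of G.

|G| = 40 and 10 | 40, so subgroups of order 10 are possible by Lagrange.
The subgroups of order 10 are: {(0,0), (0,2), (2,0), (2,2), (4,0), (4,2), (6,0), (6,2), (8,0), (8,2)}; {(0,0), (1,0), (2,0), (3,0), (4,0), (5,0), (6,0), (7,0), (8,0), (9,0)}; {(0,0), (1,2), (2,0), (3,2), (4,0), (5,2), (6,0), (7,2), (8,0), (9,2)}.
So G has 3 subgroups of order 10.

3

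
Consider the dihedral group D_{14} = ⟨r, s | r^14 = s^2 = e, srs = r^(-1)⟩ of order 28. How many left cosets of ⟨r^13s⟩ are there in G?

14

|⟨r^13s⟩| = 2 and |G| = 28.
By Lagrange, [G : H] = |G|/|H| = 28/2 = 14.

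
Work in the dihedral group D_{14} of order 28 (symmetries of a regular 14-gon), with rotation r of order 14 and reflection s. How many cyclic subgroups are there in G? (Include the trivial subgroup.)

18

A cyclic subgroup of order d is generated by each of its φ(d) elements of order d, so the cyclic subgroups of order d number (#elements of order d)/φ(d).
Cyclic subgroups by order — order 1: 1; order 2: 15; order 7: 1; order 14: 1.
Total: 18.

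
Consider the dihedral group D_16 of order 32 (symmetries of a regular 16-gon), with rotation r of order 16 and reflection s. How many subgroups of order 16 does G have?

|G| = 32 and 16 | 32, so subgroups of order 16 are possible by Lagrange.
The subgroups of order 16 are: {e, r, r^2, r^3, r^4, r^5, r^6, r^7, r^8, r^9, r^10, r^11, r^12, r^13, r^14, r^15}; {e, r^2, r^4, r^6, r^8, r^10, r^12, r^14, s, r^2s, r^4s, r^6s, r^8s, r^10s, r^12s, r^14s}; {e, r^2, r^4, r^6, r^8, r^10, r^12, r^14, rs, r^3s, r^5s, r^7s, r^9s, r^11s, r^13s, r^15s}.
So G has 3 subgroups of order 16.

3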